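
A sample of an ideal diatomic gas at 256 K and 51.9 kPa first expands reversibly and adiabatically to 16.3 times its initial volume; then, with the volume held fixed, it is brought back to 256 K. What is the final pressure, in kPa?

P₃ ≈ 3.18 kPa

For a diatomic ideal gas γ = 7/5.
Adiabatic step (PV^γ = const): P₂ = 51.9×(1/16.3)^(7/5) = 1.043 kPa; T₂ = 256×(1/16.3)^(2/5) = 83.82 K.
Isochoric: P₃ = P₂(T₃/T₂) = 1.043 × (256/83.82) = 3.184 kPa.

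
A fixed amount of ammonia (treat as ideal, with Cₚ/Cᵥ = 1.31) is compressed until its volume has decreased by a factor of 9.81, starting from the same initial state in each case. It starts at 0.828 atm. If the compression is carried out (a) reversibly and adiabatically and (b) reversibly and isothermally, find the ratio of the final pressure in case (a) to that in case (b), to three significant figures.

Isothermal: P_b = P₁(V₁/V₂) = 0.828×9.81.
Adiabatic: P_a = P₁(V₁/V₂)^γ = 0.828×9.81^(1.31).
P_a/P_b = (V₁/V₂)^(γ−1) = 9.81^(0.31) = 2.03.

P_adiabatic / P_isothermal ≈ 2.03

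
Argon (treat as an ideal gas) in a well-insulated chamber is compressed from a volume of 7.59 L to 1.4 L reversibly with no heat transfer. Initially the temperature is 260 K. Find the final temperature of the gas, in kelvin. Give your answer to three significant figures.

Adiabatic: T₁V₁^(γ−1) = T₂V₂^(γ−1) ⇒ T₂ = T₁ (V₁/V₂)^(γ−1).
For a monatomic ideal gas γ = 5/3, so γ−1 = 2/3.
T₂ = 260 × (7.59/1.4)^(2/3) = 802.4 K.

T₂ ≈ 802 K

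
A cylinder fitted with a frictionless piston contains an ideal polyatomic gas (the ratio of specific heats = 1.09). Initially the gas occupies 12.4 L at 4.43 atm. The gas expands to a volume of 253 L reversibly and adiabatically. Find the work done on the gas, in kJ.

W ≈ -14.7 kJ

P₂ = P₁(V₁/V₂)^γ = 4.43×(12.4/253)^(1.09) = 0.1655 atm.
For a reversible adiabat, W_by_gas = (P₁V₁ − P₂V₂)/(γ−1).
W_by = (448900×0.0124 − 16770×0.253) / (0.09) = 14700 J.
W_on_gas = −W_by = -14700 J.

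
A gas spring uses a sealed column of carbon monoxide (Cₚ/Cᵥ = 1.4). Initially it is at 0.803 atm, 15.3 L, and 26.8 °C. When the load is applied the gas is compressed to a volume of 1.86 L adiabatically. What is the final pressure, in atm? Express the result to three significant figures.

P₂ ≈ 15.3 atm

Adiabatic: P₁V₁^γ = P₂V₂^γ ⇒ P₂ = P₁ (V₁/V₂)^γ.
P₂ = 0.803 × (15.3/1.86)^(1.4) = 15.34 atm.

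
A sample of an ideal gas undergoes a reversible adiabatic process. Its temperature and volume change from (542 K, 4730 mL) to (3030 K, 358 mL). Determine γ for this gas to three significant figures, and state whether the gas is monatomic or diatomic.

γ ≈ 1.67; monatomic

TV^(γ−1) = const ⇒ γ − 1 = ln(T₂/T₁) / ln(V₁/V₂).
γ = 1 + ln(3030/542) / ln(4730/358) = 1.667.
γ ≈ 1.67 is close to 5/3, so the gas is monatomic.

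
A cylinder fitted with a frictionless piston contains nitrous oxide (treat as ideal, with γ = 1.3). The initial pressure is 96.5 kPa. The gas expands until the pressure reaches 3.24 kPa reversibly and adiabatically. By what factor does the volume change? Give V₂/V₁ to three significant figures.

V₂/V₁ ≈ 13.6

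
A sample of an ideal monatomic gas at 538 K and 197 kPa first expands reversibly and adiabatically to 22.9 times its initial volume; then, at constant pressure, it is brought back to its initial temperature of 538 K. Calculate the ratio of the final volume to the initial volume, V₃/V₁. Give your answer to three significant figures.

For a monatomic ideal gas γ = 5/3.
Adiabatic step: V₂/V₁ = 22.9; T₂ = T₁·(1/22.9)^(2/3) = 66.72 K.
Isobaric step: V₃/V₂ = T₃/T₂ = 538/66.72.
V₃/V₁ = (V₂/V₁)(V₃/V₂) = 22.9 × (538/66.72) = 184.7.

V₃/V₁ ≈ 185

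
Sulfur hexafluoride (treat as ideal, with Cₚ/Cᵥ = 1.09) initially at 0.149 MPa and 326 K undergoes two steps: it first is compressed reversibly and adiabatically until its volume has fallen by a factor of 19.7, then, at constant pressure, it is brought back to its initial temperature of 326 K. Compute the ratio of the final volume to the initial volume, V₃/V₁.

V₃/V₁ ≈ 0.0388

Adiabatic step: V₂/V₁ = 0.05076; T₂ = T₁·19.7^(0.09) = 426.3 K.
Isobaric step: V₃/V₂ = T₃/T₂ = 326/426.3.
V₃/V₁ = (V₂/V₁)(V₃/V₂) = 0.05076 × (326/426.3) = 0.03882.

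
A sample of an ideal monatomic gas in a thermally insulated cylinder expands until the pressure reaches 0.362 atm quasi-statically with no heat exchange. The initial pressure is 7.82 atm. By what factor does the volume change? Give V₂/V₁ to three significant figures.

V₂/V₁ ≈ 6.32

From PV^γ = const, V₂/V₁ = (P₁/P₂)^(1/γ).
For a monatomic ideal gas γ = 5/3.
V₂/V₁ = (7.82/0.362)^(3/5) = 6.32.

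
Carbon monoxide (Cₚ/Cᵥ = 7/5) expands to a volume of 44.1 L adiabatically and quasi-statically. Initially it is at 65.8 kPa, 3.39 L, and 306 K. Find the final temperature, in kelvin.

T₂ ≈ 110 K

Adiabatic: T₁V₁^(γ−1) = T₂V₂^(γ−1) ⇒ T₂ = T₁ (V₁/V₂)^(γ−1).
T₂ = 306 × (3.39/44.1)^(2/5) = 109.7 K.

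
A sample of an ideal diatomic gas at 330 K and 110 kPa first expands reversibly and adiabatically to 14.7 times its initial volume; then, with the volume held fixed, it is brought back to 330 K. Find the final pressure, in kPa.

P₃ ≈ 7.48 kPa

For a diatomic ideal gas γ = 7/5.
Adiabatic step (PV^γ = const): P₂ = 110×(1/14.7)^(7/5) = 2.554 kPa; T₂ = 330×(1/14.7)^(2/5) = 112.6 K.
Isochoric: P₃ = P₂(T₃/T₂) = 2.554 × (330/112.6) = 7.483 kPa.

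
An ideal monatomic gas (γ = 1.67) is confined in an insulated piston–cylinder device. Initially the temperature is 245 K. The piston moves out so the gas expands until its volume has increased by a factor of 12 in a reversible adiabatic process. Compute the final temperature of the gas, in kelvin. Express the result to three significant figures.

T₂ ≈ 46.4 K

For a reversible adiabat TV^(γ−1) is constant, so T₂ = T₁ (V₁/V₂)^(γ−1).
T₂ = 245 × (1/12)^(0.67) = 46.36 K.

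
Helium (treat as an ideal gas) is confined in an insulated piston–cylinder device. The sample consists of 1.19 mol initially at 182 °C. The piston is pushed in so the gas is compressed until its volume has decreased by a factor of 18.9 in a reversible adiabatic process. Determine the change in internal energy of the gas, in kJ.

ΔU ≈ 41.2 kJ

Adiabatic: T₁V₁^(γ−1) = T₂V₂^(γ−1) ⇒ T₂ = T₁ (V₁/V₂)^(γ−1).
γ = 5/3 for a monatomic ideal gas, so γ−1 = 2/3.
T₁ = 182 °C = 455.1 K.
T₂ = 455.1 × 18.9^(2/3) = 3229 K.
Q = 0, so ΔU = W_on_gas = nCᵥΔT with Cᵥ = R/(γ−1) = 12.47 J/(mol·K).
ΔU = 1.19 × 12.47 × (3229 − 455.1) = 41170 J.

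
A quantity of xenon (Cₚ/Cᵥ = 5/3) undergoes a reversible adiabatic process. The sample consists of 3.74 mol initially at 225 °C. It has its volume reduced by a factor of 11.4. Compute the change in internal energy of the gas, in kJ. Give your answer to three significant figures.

Adiabatic: T₁V₁^(γ−1) = T₂V₂^(γ−1) ⇒ T₂ = T₁ (V₁/V₂)^(γ−1).
T₁ = 225 °C = 498.1 K.
T₂ = 498.1 × 11.4^(2/3) = 2523 K.
Q = 0, so ΔU = W_on_gas = nCᵥΔT with Cᵥ = R/(γ−1) = 12.47 J/(mol·K).
ΔU = 3.74 × 12.47 × (2523 − 498.1) = 94450 J.

ΔU ≈ 94.5 kJ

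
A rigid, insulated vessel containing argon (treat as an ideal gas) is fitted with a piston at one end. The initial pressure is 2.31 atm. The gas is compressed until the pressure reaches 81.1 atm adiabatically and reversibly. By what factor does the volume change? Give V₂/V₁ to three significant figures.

V₂/V₁ ≈ 0.118

From PV^γ = const, V₂/V₁ = (P₁/P₂)^(1/γ).
For a monatomic ideal gas γ = 5/3.
V₂/V₁ = (2.31/81.1)^(3/5) = 0.1182.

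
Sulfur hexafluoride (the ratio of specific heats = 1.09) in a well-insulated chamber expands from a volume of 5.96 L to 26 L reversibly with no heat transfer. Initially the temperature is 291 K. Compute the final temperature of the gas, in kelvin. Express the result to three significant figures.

T₂ ≈ 255 K

Adiabatic: T₁V₁^(γ−1) = T₂V₂^(γ−1) ⇒ T₂ = T₁ (V₁/V₂)^(γ−1).
T₂ = 291 × (5.96/26)^(0.09) = 254.9 K.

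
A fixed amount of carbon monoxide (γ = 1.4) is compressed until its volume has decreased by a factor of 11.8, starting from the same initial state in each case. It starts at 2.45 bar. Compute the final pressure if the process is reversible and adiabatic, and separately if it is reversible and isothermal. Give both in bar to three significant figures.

Isothermal: P₂ = P₁(V₁/V₂) = 2.45×11.8 = 28.91 bar.
Adiabatic: P₂ = P₁(V₁/V₂)^γ = 2.45×11.8^(1.4) = 77.59 bar.

adiabatic: 77.6 bar; isothermal: 28.9 bar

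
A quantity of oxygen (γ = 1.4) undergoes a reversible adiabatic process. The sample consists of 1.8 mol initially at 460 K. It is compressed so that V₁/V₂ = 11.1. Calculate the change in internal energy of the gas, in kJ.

Adiabatic: T₁V₁^(γ−1) = T₂V₂^(γ−1) ⇒ T₂ = T₁ (V₁/V₂)^(γ−1).
T₂ = 460 × 11.1^(0.4) = 1205 K.
Q = 0, so ΔU = W_on_gas = nCᵥΔT with Cᵥ = R/(γ−1) = 20.79 J/(mol·K).
ΔU = 1.8 × 20.79 × (1205 − 460) = 27860 J.

ΔU ≈ 27.9 kJ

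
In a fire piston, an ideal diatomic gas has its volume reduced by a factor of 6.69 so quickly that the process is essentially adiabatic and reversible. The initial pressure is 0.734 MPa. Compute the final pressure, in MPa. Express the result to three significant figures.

Adiabatic: P₁V₁^γ = P₂V₂^γ ⇒ P₂ = P₁ (V₁/V₂)^γ.
For a diatomic ideal gas γ = 7/5.
P₂ = 0.734 × 6.69^(7/5) = 10.5 MPa.

P₂ ≈ 10.5 MPa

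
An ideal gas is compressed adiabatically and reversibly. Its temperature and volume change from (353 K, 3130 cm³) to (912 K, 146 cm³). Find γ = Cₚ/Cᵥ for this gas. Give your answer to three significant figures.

TV^(γ−1) = const ⇒ γ − 1 = ln(T₂/T₁) / ln(V₁/V₂).
γ = 1 + ln(912/353) / ln(3130/146) = 1.31.

γ ≈ 1.31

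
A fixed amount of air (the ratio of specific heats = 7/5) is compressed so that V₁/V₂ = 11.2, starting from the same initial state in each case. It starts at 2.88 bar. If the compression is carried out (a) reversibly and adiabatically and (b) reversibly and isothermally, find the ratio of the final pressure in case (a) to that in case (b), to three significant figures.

Isothermal: P_b = P₁(V₁/V₂) = 2.88×11.2.
Adiabatic: P_a = P₁(V₁/V₂)^γ = 2.88×11.2^(7/5).
P_a/P_b = (V₁/V₂)^(γ−1) = 11.2^(2/5) = 2.628.

P_adiabatic / P_isothermal ≈ 2.63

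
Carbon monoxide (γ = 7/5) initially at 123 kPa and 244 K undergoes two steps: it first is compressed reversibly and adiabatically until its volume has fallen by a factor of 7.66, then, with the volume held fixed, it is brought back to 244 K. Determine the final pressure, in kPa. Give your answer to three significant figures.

P₃ ≈ 942 kPa

Adiabatic step (PV^γ = const): P₂ = 123×7.66^(7/5) = 2127 kPa; T₂ = 244×7.66^(2/5) = 550.9 K.
Isochoric: P₃ = P₂(T₃/T₂) = 2127 × (244/550.9) = 942.2 kPa.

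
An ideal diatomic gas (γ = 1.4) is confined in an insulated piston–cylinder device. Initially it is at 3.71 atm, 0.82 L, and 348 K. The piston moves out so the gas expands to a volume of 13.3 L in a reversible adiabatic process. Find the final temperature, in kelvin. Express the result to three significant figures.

T₂ ≈ 114 K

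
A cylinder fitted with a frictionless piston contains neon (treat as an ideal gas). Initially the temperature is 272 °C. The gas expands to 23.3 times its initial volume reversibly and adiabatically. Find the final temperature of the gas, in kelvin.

T₂ ≈ 66.8 K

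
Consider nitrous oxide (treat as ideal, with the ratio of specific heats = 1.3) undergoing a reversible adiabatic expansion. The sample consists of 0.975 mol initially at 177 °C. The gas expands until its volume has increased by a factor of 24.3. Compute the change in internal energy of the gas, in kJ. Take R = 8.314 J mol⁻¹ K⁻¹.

ΔU ≈ -7.49 kJ

For a reversible adiabat TV^(γ−1) is constant, so T₂ = T₁ (V₁/V₂)^(γ−1).
T₁ = 177 °C = 450.1 K.
T₂ = 450.1 × (1/24.3)^(0.3) = 172.9 K.
Q = 0, so ΔU = W_on_gas = nCᵥΔT with Cᵥ = R/(γ−1) = 27.71 J/(mol·K).
ΔU = 0.975 × 27.71 × (172.9 − 450.1) = -7493 J.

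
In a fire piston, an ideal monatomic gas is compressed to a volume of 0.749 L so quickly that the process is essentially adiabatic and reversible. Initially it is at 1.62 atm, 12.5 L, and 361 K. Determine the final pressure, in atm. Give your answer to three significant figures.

P₂ ≈ 177 atm

Since PV^γ is constant along a reversible adiabat, P₂ = P₁ (V₁/V₂)^γ.
γ = 5/3 for a monatomic ideal gas.
P₂ = 1.62 × (12.5/0.749)^(5/3) = 176.6 atm.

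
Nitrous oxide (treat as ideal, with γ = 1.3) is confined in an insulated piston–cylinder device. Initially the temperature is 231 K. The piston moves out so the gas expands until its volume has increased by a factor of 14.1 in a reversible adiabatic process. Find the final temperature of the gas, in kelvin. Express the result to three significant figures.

T₂ ≈ 104 K

For a reversible adiabat TV^(γ−1) is constant, so T₂ = T₁ (V₁/V₂)^(γ−1).
T₂ = 231 × (1/14.1)^(0.3) = 104.4 K.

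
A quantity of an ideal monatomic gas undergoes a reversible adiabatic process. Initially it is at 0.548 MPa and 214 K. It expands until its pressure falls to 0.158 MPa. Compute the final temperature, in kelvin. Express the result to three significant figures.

Adiabatic: T₂/T₁ = (P₂/P₁)^((γ−1)/γ).
For a monatomic ideal gas γ = 5/3, so (γ−1)/γ = 2/5.
T₂ = 214 × (0.158/0.548)^(2/5) = 130.1 K.

T₂ ≈ 130 K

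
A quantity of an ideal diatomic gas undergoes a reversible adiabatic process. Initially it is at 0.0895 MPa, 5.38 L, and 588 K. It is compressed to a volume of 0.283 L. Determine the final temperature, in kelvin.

For a reversible adiabat TV^(γ−1) is constant, so T₂ = T₁ (V₁/V₂)^(γ−1).
γ = 7/5 for a diatomic ideal gas.
T₂ = 588 × (5.38/0.283)^(2/5) = 1910 K.

T₂ ≈ 1910 K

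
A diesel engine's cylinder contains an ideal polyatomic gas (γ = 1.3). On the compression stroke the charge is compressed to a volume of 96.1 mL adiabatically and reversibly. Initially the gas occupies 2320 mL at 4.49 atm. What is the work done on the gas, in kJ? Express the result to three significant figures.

W ≈ 5.63 kJ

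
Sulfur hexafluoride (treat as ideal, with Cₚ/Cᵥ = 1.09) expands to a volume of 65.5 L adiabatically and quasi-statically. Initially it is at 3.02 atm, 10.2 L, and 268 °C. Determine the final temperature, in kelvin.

T₂ ≈ 458 K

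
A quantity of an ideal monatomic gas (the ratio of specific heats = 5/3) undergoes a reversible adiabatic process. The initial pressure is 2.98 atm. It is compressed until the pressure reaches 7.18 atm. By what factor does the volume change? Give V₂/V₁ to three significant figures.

From PV^γ = const, V₂/V₁ = (P₁/P₂)^(1/γ).
V₂/V₁ = (2.98/7.18)^(3/5) = 0.59.

V₂/V₁ ≈ 0.590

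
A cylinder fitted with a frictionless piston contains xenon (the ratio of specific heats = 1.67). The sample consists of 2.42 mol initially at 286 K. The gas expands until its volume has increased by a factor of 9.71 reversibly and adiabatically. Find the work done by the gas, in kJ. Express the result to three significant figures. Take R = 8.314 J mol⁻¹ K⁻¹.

For a reversible adiabat TV^(γ−1) is constant, so T₂ = T₁ (V₁/V₂)^(γ−1).
T₂ = 286 × (1/9.71)^(0.67) = 62.36 K.
Q = 0, so ΔU = W_on_gas = nCᵥΔT with Cᵥ = R/(γ−1) = 12.41 J/(mol·K).
ΔU = 2.42 × 12.41 × (62.36 − 286) = -6716 J.
Work done by the gas = −ΔU = 6716 J.

W ≈ 6.72 kJ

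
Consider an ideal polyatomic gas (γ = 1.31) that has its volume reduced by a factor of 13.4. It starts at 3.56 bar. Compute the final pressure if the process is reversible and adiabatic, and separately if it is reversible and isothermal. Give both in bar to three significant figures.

adiabatic: 107 bar; isothermal: 47.7 bar

Isothermal: P₂ = P₁(V₁/V₂) = 3.56×13.4 = 47.7 bar.
Adiabatic: P₂ = P₁(V₁/V₂)^γ = 3.56×13.4^(1.31) = 106.6 bar.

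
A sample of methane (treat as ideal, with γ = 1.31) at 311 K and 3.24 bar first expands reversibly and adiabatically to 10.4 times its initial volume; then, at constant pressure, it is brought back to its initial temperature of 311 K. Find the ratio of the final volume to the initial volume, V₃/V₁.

V₃/V₁ ≈ 21.5

Adiabatic step: V₂/V₁ = 10.4; T₂ = T₁·(1/10.4)^(0.31) = 150.5 K.
Isobaric step: V₃/V₂ = T₃/T₂ = 311/150.5.
V₃/V₁ = (V₂/V₁)(V₃/V₂) = 10.4 × (311/150.5) = 21.49.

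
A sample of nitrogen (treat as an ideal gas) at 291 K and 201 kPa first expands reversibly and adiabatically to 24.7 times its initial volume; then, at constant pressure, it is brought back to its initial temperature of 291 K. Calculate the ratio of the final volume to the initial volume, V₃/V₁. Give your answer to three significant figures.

V₃/V₁ ≈ 89.1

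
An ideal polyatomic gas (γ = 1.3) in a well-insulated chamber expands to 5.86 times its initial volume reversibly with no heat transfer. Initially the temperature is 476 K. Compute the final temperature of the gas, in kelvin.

T₂ ≈ 280 K

Adiabatic: T₁V₁^(γ−1) = T₂V₂^(γ−1) ⇒ T₂ = T₁ (V₁/V₂)^(γ−1).
T₂ = 476 × (1/5.86)^(0.3) = 280.1 K.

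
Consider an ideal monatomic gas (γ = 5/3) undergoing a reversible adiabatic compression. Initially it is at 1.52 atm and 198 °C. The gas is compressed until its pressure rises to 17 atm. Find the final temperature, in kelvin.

Along an adiabat T P^((1−γ)/γ) is constant, so T₂ = T₁ (P₂/P₁)^((γ−1)/γ).
T₁ = 198 °C = 471.1 K.
T₂ = 471.1 × (17/1.52)^(2/5) = 1238 K.

T₂ ≈ 1240 K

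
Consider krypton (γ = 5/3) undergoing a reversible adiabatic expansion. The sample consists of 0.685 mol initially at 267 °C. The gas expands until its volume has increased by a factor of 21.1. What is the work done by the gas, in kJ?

For a reversible adiabat TV^(γ−1) is constant, so T₂ = T₁ (V₁/V₂)^(γ−1).
T₁ = 267 °C = 540.1 K.
T₂ = 540.1 × (1/21.1)^(2/3) = 70.74 K.
Q = 0, so ΔU = W_on_gas = nCᵥΔT with Cᵥ = R/(γ−1) = 12.47 J/(mol·K).
ΔU = 0.685 × 12.47 × (70.74 − 540.1) = -4010 J.
Work done by the gas = −ΔU = 4010 J.

W ≈ 4.01 kJ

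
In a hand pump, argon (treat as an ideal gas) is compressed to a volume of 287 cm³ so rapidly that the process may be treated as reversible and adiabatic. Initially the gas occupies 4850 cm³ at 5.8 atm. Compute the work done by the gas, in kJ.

γ = 5/3 for a monatomic ideal gas.
P₂ = P₁(V₁/V₂)^γ = 5.8×(4850/287)^(5/3) = 645.4 atm.
For a reversible adiabat, W_by_gas = (P₁V₁ − P₂V₂)/(γ−1).
W_by = (587700×0.00485 − 6.54×10^7×0.000287) / (2/3) = -23880 J.

W ≈ -23.9 kJ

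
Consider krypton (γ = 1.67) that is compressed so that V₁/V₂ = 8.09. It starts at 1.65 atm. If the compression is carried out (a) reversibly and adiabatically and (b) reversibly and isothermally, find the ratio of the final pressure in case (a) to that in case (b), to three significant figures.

Isothermal: P_b = P₁(V₁/V₂) = 1.65×8.09.
Adiabatic: P_a = P₁(V₁/V₂)^γ = 1.65×8.09^(1.67).
P_a/P_b = (V₁/V₂)^(γ−1) = 8.09^(0.67) = 4.058.

P_adiabatic / P_isothermal ≈ 4.06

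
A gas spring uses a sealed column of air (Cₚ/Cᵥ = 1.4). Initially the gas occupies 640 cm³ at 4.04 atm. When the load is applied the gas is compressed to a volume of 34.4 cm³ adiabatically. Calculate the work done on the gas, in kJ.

P₂ = P₁(V₁/V₂)^γ = 4.04×(640/34.4)^(1.4) = 242 atm.
For a reversible adiabat, W_by_gas = (P₁V₁ − P₂V₂)/(γ−1).
W_by = (409400×0.00064 − 2.452×10^7×3.44×10^-5) / (0.4) = -1454 J.
W_on_gas = −W_by = 1454 J.

W ≈ 1.45 kJ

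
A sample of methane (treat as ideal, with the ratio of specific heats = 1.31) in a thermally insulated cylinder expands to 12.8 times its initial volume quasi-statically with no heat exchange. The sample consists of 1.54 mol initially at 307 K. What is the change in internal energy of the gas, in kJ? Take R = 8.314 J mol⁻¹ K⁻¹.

ΔU ≈ -6.93 kJ

For a reversible adiabat TV^(γ−1) is constant, so T₂ = T₁ (V₁/V₂)^(γ−1).
T₂ = 307 × (1/12.8)^(0.31) = 139.3 K.
Q = 0, so ΔU = W_on_gas = nCᵥΔT with Cᵥ = R/(γ−1) = 26.82 J/(mol·K).
ΔU = 1.54 × 26.82 × (139.3 − 307) = -6927 J.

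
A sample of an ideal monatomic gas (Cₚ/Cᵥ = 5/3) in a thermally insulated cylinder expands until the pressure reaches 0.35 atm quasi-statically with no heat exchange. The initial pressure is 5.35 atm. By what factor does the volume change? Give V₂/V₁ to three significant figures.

V₂/V₁ ≈ 5.14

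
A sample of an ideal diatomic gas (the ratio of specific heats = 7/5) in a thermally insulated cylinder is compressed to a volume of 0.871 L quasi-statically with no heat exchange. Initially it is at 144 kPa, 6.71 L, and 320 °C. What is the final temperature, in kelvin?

T₂ ≈ 1340 K

Adiabatic: T₁V₁^(γ−1) = T₂V₂^(γ−1) ⇒ T₂ = T₁ (V₁/V₂)^(γ−1).
T₁ = 320 °C = 593.1 K.
T₂ = 593.1 × (6.71/0.871)^(2/5) = 1342 K.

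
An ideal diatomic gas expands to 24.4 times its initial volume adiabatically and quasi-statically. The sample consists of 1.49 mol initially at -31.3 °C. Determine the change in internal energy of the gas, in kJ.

ΔU ≈ -5.40 kJ

Adiabatic: T₁V₁^(γ−1) = T₂V₂^(γ−1) ⇒ T₂ = T₁ (V₁/V₂)^(γ−1).
γ = 7/5 for a diatomic ideal gas, so γ−1 = 2/5.
T₁ = -31.3 °C = 241.8 K.
T₂ = 241.8 × (1/24.4)^(2/5) = 67.39 K.
Q = 0, so ΔU = W_on_gas = nCᵥΔT with Cᵥ = R/(γ−1) = 20.79 J/(mol·K).
ΔU = 1.49 × 20.79 × (67.39 − 241.8) = -5403 J.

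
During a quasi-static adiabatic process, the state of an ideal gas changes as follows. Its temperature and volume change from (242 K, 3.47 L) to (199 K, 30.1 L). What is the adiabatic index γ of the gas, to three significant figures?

TV^(γ−1) = const ⇒ γ − 1 = ln(T₂/T₁) / ln(V₁/V₂).
γ = 1 + ln(199/242) / ln(3.47/30.1) = 1.091.

γ ≈ 1.09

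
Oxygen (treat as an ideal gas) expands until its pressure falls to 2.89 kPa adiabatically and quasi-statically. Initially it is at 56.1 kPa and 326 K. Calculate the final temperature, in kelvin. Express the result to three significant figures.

Along an adiabat T P^((1−γ)/γ) is constant, so T₂ = T₁ (P₂/P₁)^((γ−1)/γ).
For a diatomic ideal gas γ = 7/5, so (γ−1)/γ = 2/7.
T₂ = 326 × (2.89/56.1)^(2/7) = 139.7 K.

T₂ ≈ 140 K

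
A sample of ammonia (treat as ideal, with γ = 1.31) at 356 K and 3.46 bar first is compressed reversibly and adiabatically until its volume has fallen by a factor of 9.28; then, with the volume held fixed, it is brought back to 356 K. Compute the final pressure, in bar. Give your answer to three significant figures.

P₃ ≈ 32.1 bar

Adiabatic step (PV^γ = const): P₂ = 3.46×9.28^(1.31) = 64.06 bar; T₂ = 356×9.28^(0.31) = 710.2 K.
Isochoric: P₃ = P₂(T₃/T₂) = 64.06 × (356/710.2) = 32.11 bar.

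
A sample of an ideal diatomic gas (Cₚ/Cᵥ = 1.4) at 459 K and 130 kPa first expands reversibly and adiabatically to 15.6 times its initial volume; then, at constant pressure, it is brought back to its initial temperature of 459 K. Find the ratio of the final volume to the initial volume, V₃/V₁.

V₃/V₁ ≈ 46.8

Adiabatic step: V₂/V₁ = 15.6; T₂ = T₁·(1/15.6)^(0.4) = 153 K.
Isobaric step: V₃/V₂ = T₃/T₂ = 459/153.
V₃/V₁ = (V₂/V₁)(V₃/V₂) = 15.6 × (459/153) = 46.81.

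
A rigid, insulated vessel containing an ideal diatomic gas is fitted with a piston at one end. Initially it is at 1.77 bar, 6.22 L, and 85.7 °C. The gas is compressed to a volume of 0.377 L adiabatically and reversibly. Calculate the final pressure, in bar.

P₂ ≈ 89.6 bar

Adiabatic: P₁V₁^γ = P₂V₂^γ ⇒ P₂ = P₁ (V₁/V₂)^γ.
γ = 7/5 for a diatomic ideal gas.
P₂ = 1.77 × (6.22/0.377)^(7/5) = 89.62 bar.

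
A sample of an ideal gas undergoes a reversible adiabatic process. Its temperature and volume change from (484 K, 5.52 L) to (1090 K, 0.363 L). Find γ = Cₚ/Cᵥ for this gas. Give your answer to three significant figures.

γ ≈ 1.30

TV^(γ−1) = const ⇒ γ − 1 = ln(T₂/T₁) / ln(V₁/V₂).
γ = 1 + ln(1090/484) / ln(5.52/0.363) = 1.298.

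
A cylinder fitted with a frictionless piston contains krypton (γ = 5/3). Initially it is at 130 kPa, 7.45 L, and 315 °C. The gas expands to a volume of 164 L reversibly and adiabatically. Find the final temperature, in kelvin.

T₂ ≈ 74.9 K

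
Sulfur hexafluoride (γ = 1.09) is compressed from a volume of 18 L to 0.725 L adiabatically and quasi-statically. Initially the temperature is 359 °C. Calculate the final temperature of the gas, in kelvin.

For a reversible adiabat TV^(γ−1) is constant, so T₂ = T₁ (V₁/V₂)^(γ−1).
T₁ = 359 °C = 632.1 K.
T₂ = 632.1 × (18/0.725)^(0.09) = 844 K.

T₂ ≈ 844 K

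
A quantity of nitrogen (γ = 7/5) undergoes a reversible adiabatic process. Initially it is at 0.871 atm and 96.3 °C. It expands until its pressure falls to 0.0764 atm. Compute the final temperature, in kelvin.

Adiabatic: T₂/T₁ = (P₂/P₁)^((γ−1)/γ).
T₁ = 96.3 °C = 369.4 K.
T₂ = 369.4 × (0.0764/0.871)^(2/7) = 184.3 K.

T₂ ≈ 184 K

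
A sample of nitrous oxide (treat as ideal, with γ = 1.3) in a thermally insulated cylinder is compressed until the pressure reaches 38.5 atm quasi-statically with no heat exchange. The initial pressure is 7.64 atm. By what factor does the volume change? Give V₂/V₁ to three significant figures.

V₂/V₁ ≈ 0.288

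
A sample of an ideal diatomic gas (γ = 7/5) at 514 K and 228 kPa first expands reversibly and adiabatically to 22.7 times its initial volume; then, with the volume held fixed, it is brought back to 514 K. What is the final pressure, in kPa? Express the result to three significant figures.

Adiabatic step (PV^γ = const): P₂ = 228×(1/22.7)^(7/5) = 2.881 kPa; T₂ = 514×(1/22.7)^(2/5) = 147.4 K.
Isochoric: P₃ = P₂(T₃/T₂) = 2.881 × (514/147.4) = 10.04 kPa.

P₃ ≈ 10.0 kPa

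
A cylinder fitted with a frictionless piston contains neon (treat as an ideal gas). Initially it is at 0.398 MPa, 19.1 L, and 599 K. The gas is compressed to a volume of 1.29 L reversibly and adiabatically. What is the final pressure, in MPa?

Adiabatic: P₁V₁^γ = P₂V₂^γ ⇒ P₂ = P₁ (V₁/V₂)^γ.
γ = 5/3 for a monatomic ideal gas.
P₂ = 0.398 × (19.1/1.29)^(5/3) = 35.53 MPa.

P₂ ≈ 35.5 MPa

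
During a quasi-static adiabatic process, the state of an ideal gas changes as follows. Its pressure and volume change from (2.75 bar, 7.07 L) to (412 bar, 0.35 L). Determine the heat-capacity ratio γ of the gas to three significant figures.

γ ≈ 1.67

PV^γ = const ⇒ γ = ln(P₂/P₁) / ln(V₁/V₂).
γ = ln(412/2.75) / ln(7.07/0.35) = 1.667.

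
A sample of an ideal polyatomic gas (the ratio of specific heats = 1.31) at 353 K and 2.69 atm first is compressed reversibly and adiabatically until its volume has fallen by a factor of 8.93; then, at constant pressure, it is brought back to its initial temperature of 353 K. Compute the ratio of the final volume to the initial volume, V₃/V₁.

V₃/V₁ ≈ 0.0568

Adiabatic step: V₂/V₁ = 0.112; T₂ = T₁·8.93^(0.31) = 695.9 K.
Isobaric step: V₃/V₂ = T₃/T₂ = 353/695.9.
V₃/V₁ = (V₂/V₁)(V₃/V₂) = 0.112 × (353/695.9) = 0.0568.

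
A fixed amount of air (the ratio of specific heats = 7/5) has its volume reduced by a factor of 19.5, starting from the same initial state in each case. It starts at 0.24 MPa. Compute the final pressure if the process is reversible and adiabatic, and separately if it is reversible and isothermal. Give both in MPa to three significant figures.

Isothermal: P₂ = P₁(V₁/V₂) = 0.24×19.5 = 4.68 MPa.
Adiabatic: P₂ = P₁(V₁/V₂)^γ = 0.24×19.5^(7/5) = 15.36 MPa.

adiabatic: 15.4 MPa; isothermal: 4.68 MPa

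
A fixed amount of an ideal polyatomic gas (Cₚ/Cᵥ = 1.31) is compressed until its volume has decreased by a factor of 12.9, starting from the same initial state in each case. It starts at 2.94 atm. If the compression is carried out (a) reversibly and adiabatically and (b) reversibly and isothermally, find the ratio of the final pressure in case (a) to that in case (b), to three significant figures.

Isothermal: P_b = P₁(V₁/V₂) = 2.94×12.9.
Adiabatic: P_a = P₁(V₁/V₂)^γ = 2.94×12.9^(1.31).
P_a/P_b = (V₁/V₂)^(γ−1) = 12.9^(0.31) = 2.209.

P_adiabatic / P_isothermal ≈ 2.21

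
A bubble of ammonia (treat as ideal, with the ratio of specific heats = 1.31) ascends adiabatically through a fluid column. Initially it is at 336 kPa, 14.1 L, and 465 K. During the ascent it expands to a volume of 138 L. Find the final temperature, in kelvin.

T₂ ≈ 229 K

Adiabatic: T₁V₁^(γ−1) = T₂V₂^(γ−1) ⇒ T₂ = T₁ (V₁/V₂)^(γ−1).
T₂ = 465 × (14.1/138)^(0.31) = 229.3 K.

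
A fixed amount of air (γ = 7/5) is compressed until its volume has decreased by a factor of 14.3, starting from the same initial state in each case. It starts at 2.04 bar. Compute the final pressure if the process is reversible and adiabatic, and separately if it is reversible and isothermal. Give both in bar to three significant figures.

adiabatic: 84.5 bar; isothermal: 29.2 bar

Isothermal: P₂ = P₁(V₁/V₂) = 2.04×14.3 = 29.17 bar.
Adiabatic: P₂ = P₁(V₁/V₂)^γ = 2.04×14.3^(7/5) = 84.55 bar.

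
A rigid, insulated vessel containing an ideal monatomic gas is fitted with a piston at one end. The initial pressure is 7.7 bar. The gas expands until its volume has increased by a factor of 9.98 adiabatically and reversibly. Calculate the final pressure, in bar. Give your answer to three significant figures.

P₂ ≈ 0.166 bar

Adiabatic: P₁V₁^γ = P₂V₂^γ ⇒ P₂ = P₁ (V₁/V₂)^γ.
For a monatomic ideal gas γ = 5/3.
P₂ = 7.7 × (1/9.98)^(5/3) = 0.1664 bar.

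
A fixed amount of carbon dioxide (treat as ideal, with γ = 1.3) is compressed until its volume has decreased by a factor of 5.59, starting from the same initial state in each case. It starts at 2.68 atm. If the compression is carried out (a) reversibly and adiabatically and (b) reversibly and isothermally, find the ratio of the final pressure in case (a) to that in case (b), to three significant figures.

P_adiabatic / P_isothermal ≈ 1.68

Isothermal: P_b = P₁(V₁/V₂) = 2.68×5.59.
Adiabatic: P_a = P₁(V₁/V₂)^γ = 2.68×5.59^(1.3).
P_a/P_b = (V₁/V₂)^(γ−1) = 5.59^(0.3) = 1.676.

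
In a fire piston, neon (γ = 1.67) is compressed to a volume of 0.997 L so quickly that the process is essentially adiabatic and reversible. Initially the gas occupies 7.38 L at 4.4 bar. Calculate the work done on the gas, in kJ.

W ≈ 13.7 kJ

P₂ = P₁(V₁/V₂)^γ = 4.4×(7.38/0.997)^(1.67) = 124.5 bar.
For a reversible adiabat, W_by_gas = (P₁V₁ − P₂V₂)/(γ−1).
W_by = (440000×0.00738 − 1.245×10^7×0.000997) / (0.67) = -13680 J.
W_on_gas = −W_by = 13680 J.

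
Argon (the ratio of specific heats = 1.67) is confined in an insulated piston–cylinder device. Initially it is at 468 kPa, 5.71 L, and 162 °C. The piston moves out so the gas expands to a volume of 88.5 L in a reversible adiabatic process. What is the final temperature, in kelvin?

For a reversible adiabat TV^(γ−1) is constant, so T₂ = T₁ (V₁/V₂)^(γ−1).
T₁ = 162 °C = 435.1 K.
T₂ = 435.1 × (5.71/88.5)^(0.67) = 69.36 K.

T₂ ≈ 69.4 K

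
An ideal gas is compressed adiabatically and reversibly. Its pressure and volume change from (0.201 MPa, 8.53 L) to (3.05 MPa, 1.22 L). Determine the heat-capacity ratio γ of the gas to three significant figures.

PV^γ = const ⇒ γ = ln(P₂/P₁) / ln(V₁/V₂).
γ = ln(3.05/0.201) / ln(8.53/1.22) = 1.398.

γ ≈ 1.40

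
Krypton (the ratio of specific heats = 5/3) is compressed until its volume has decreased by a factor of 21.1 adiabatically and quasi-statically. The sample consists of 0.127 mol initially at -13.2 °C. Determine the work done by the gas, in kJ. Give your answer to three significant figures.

W ≈ -2.73 kJ

Adiabatic: T₁V₁^(γ−1) = T₂V₂^(γ−1) ⇒ T₂ = T₁ (V₁/V₂)^(γ−1).
T₁ = -13.2 °C = 259.9 K.
T₂ = 259.9 × 21.1^(2/3) = 1985 K.
Q = 0, so ΔU = W_on_gas = nCᵥΔT with Cᵥ = R/(γ−1) = 12.47 J/(mol·K).
ΔU = 0.127 × 12.47 × (1985 − 259.9) = 2732 J.
Work done by the gas = −ΔU = -2732 J.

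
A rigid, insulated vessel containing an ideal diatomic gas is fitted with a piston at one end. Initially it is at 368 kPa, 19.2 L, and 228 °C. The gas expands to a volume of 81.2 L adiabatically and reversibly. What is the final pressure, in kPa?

P₂ ≈ 48.9 kPa

Adiabatic: P₁V₁^γ = P₂V₂^γ ⇒ P₂ = P₁ (V₁/V₂)^γ.
γ = 7/5 for a diatomic ideal gas.
P₂ = 368 × (19.2/81.2)^(7/5) = 48.88 kPa.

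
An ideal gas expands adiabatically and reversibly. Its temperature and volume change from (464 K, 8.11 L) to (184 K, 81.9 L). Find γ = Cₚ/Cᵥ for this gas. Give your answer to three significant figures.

TV^(γ−1) = const ⇒ γ − 1 = ln(T₂/T₁) / ln(V₁/V₂).
γ = 1 + ln(184/464) / ln(8.11/81.9) = 1.4.

γ ≈ 1.40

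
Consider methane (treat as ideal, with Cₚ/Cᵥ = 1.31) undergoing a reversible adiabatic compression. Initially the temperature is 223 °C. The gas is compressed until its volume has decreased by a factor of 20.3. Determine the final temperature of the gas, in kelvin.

T₂ ≈ 1260 K

For a reversible adiabat TV^(γ−1) is constant, so T₂ = T₁ (V₁/V₂)^(γ−1).
T₁ = 223 °C = 496.1 K.
T₂ = 496.1 × 20.3^(0.31) = 1262 K.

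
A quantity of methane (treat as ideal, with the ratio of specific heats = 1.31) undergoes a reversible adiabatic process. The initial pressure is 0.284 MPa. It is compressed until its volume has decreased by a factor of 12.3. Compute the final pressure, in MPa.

P₂ ≈ 7.60 MPa

Adiabatic: P₁V₁^γ = P₂V₂^γ ⇒ P₂ = P₁ (V₁/V₂)^γ.
P₂ = 0.284 × 12.3^(1.31) = 7.605 MPa.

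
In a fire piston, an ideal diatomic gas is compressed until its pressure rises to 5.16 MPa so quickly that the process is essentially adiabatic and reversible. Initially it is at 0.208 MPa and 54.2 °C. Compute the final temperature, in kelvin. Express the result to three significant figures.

T₂ ≈ 819 K

Adiabatic: T₂/T₁ = (P₂/P₁)^((γ−1)/γ).
For a diatomic ideal gas γ = 7/5, so (γ−1)/γ = 2/7.
T₁ = 54.2 °C = 327.3 K.
T₂ = 327.3 × (5.16/0.208)^(2/7) = 819.3 K.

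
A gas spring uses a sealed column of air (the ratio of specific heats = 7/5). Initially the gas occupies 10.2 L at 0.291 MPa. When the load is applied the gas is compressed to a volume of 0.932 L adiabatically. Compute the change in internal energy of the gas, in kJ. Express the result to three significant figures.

ΔU ≈ 11.9 kJ

P₂ = P₁(V₁/V₂)^γ = 0.291×(10.2/0.932)^(7/5) = 8.294 MPa.
For a reversible adiabat, W_by_gas = (P₁V₁ − P₂V₂)/(γ−1).
W_by = (291000×0.0102 − 8.294×10^6×0.000932) / (2/5) = -11900 J.
Q = 0 ⇒ ΔU = −W_by = 11900 J.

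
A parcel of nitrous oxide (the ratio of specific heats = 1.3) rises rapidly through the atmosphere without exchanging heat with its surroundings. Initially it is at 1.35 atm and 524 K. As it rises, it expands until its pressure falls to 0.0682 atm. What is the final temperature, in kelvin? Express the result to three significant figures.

T₂ ≈ 263 K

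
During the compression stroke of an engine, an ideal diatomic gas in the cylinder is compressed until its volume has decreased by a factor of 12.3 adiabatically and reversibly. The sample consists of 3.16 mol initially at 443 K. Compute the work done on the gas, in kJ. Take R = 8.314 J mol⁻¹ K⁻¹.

W ≈ 50.3 kJ

For a reversible adiabat TV^(γ−1) is constant, so T₂ = T₁ (V₁/V₂)^(γ−1).
γ = 7/5 for a diatomic ideal gas, so γ−1 = 2/5.
T₂ = 443 × 12.3^(2/5) = 1209 K.
Q = 0, so ΔU = W_on_gas = nCᵥΔT with Cᵥ = R/(γ−1) = 20.79 J/(mol·K).
ΔU = 3.16 × 20.79 × (1209 − 443) = 50300 J.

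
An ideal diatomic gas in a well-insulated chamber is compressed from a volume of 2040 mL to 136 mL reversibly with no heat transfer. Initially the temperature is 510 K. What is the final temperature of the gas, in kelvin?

Adiabatic: T₁V₁^(γ−1) = T₂V₂^(γ−1) ⇒ T₂ = T₁ (V₁/V₂)^(γ−1).
For a diatomic ideal gas γ = 7/5, so γ−1 = 2/5.
T₂ = 510 × (2040/136)^(2/5) = 1507 K.

T₂ ≈ 1510 K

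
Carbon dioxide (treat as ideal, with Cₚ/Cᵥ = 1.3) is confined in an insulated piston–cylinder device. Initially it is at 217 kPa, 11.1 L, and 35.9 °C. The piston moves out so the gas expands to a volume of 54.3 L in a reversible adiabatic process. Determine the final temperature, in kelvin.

T₂ ≈ 192 K

For a reversible adiabat TV^(γ−1) is constant, so T₂ = T₁ (V₁/V₂)^(γ−1).
T₁ = 35.9 °C = 309 K.
T₂ = 309 × (11.1/54.3)^(0.3) = 191.9 K.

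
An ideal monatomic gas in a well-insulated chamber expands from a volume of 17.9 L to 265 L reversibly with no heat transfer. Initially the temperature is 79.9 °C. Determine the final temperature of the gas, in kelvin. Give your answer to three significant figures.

For a reversible adiabat TV^(γ−1) is constant, so T₂ = T₁ (V₁/V₂)^(γ−1).
For a monatomic ideal gas γ = 5/3, so γ−1 = 2/3.
T₁ = 79.9 °C = 353 K.
T₂ = 353 × (17.9/265)^(2/3) = 58.56 K.

T₂ ≈ 58.6 K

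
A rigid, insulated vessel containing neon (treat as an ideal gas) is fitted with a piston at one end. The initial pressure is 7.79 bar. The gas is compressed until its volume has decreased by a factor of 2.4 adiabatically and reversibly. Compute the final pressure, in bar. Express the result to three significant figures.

P₂ ≈ 33.5 bar

Adiabatic: P₁V₁^γ = P₂V₂^γ ⇒ P₂ = P₁ (V₁/V₂)^γ.
For a monatomic ideal gas γ = 5/3.
P₂ = 7.79 × 2.4^(5/3) = 33.51 bar.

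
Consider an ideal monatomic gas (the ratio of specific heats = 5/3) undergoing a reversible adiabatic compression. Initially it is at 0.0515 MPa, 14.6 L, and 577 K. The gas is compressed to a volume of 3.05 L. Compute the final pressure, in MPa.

P₂ ≈ 0.700 MPa

Since PV^γ is constant along a reversible adiabat, P₂ = P₁ (V₁/V₂)^γ.
P₂ = 0.0515 × (14.6/3.05)^(5/3) = 0.7002 MPa.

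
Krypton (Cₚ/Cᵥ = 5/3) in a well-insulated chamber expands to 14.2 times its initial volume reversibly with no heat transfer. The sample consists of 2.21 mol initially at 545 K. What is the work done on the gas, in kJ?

Adiabatic: T₁V₁^(γ−1) = T₂V₂^(γ−1) ⇒ T₂ = T₁ (V₁/V₂)^(γ−1).
T₂ = 545 × (1/14.2)^(2/3) = 92.94 K.
Q = 0, so ΔU = W_on_gas = nCᵥΔT with Cᵥ = R/(γ−1) = 12.47 J/(mol·K).
ΔU = 2.21 × 12.47 × (92.94 − 545) = -12460 J.

W ≈ -12.5 kJ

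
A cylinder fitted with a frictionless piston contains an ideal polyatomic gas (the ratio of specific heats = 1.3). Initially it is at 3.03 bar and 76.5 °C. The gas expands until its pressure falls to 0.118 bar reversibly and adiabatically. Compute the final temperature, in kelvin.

Along an adiabat T P^((1−γ)/γ) is constant, so T₂ = T₁ (P₂/P₁)^((γ−1)/γ).
T₁ = 76.5 °C = 349.6 K.
T₂ = 349.6 × (0.118/3.03)^(0.231) = 165.3 K.

T₂ ≈ 165 K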